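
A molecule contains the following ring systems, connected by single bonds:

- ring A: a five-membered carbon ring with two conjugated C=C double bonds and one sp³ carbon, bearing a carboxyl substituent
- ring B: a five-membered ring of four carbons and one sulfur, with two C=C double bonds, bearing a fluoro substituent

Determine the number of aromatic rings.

1

Ring A has one sp³ carbon, so it is not fully conjugated — not aromatic (cyclopentadiene).
Ring B is planar and fully conjugated; 2 ring double bonds (4 π electrons) plus a heteroatom lone pair (2) give 6 π electrons. 6 = 4(1)+2, so ring B is aromatic (thiophene).
Aromatic: B. Total: 1.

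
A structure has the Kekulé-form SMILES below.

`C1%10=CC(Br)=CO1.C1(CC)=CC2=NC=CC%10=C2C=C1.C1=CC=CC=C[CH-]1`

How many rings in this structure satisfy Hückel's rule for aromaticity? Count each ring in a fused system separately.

The SMILES encodes a five-membered ring of four carbons and one oxygen, with two C=C double bonds; two fused six-membered rings, each with three alternating double bonds; one ring is all carbon and the other has one ring nitrogen; a seven-membered all-carbon ring bearing a negative charge on one carbon, with three C=C double bonds.
The 5-membered ring with one oxygen is fully conjugated (every ring atom contributes a p orbital); 2 ring double bonds (4 π electrons) plus a heteroatom lone pair (2) give 6 π electrons. Since 6 = 4n+2 (n=1), it is aromatic (furan).
The fused 6/6-membered bicyclic (with one nitrogen) is a single π system with 10 sp² atoms and 10 π electrons from ring double bonds. 10 = 4(2)+2, so the system is aromatic and both rings count as aromatic (quinoline).
The 7-membered ring has only sp² ring atoms; a planar conformation would have a fully conjugated π system of 8 electrons. But 8 = 4(2), which is 4n not 4n+2, so it is not aromatic (cycloheptatrienyl anion).
3 of the 4 rings are aromatic. Total: 3.

3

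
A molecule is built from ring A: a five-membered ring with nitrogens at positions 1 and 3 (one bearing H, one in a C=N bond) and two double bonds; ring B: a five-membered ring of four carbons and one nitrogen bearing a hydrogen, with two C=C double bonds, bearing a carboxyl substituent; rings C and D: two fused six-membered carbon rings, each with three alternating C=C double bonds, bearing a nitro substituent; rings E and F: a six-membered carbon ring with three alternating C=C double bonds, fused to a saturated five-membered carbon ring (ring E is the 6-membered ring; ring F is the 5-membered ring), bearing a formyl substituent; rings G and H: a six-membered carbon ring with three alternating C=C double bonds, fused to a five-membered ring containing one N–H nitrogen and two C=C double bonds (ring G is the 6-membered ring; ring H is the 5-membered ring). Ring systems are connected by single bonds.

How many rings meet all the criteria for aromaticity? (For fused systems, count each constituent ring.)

Ring A has a continuous p-orbital overlap around the ring; 2 ring double bonds (4 π electrons) plus a heteroatom lone pair (2) give 6 π electrons. Since 6 = 4n+2 (n=1), ring A is aromatic (imidazole).
Ring B is fully conjugated (every ring atom contributes a p orbital); 2 ring double bonds (4 π electrons) plus a heteroatom lone pair (2) give 6 π electrons. That satisfies 4n+2 with n=1, so ring B is aromatic (pyrrole).
Rings C and D form a fused bicyclic system with 10 sp² atoms and 10 π electrons from ring double bonds. 10 = 4(2)+2, so the system is aromatic and both rings count as aromatic (naphthalene).
Ring E is fully conjugated (every ring atom contributes a p orbital); 3 ring double bonds give 6 π electrons. That satisfies 4n+2 with n=1, so ring E is aromatic (benzene ring).
Ring F has three sp³ carbons, so it is not fully conjugated — not aromatic (cyclopentane ring).
Rings G and H form a fused bicyclic system (with one N–H) with 9 sp² atoms and 10 π electrons from ring double bonds plus a heteroatom lone pair. 10 = 4(2)+2, so the system is aromatic and both rings count as aromatic (indole).
Aromatic: A, B, C, D, E, G, H. Total: 7.

7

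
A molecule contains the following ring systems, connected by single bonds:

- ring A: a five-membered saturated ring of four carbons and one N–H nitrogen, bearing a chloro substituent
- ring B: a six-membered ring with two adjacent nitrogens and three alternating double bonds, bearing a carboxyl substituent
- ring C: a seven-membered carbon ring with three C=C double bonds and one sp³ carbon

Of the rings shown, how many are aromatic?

1

Ring A has only sp³ atoms, so it is not fully conjugated — not aromatic (pyrrolidine).
Ring B has a continuous p-orbital overlap around the ring; 3 ring double bonds give 6 π electrons. 6 = 4(1)+2, so ring B is aromatic (pyridazine).
Ring C has one sp³ carbon, so it is not fully conjugated — not aromatic (cycloheptatriene).
Aromatic: B. Total: 1.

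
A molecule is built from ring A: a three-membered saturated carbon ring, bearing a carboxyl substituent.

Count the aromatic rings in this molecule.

0

Ring A has only sp³ atoms, so it is not fully conjugated — not aromatic (cyclopropane).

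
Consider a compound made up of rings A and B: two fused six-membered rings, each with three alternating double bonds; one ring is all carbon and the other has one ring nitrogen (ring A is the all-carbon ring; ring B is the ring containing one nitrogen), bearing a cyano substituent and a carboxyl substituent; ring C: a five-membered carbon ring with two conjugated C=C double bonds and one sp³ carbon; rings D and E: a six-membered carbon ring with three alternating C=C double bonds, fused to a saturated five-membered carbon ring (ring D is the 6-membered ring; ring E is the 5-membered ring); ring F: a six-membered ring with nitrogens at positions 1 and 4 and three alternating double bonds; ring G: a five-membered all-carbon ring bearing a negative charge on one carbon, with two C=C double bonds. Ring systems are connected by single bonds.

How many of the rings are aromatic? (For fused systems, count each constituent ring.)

5

Rings A and B form a fused bicyclic system (with one nitrogen) with 10 sp² atoms and 10 π electrons from ring double bonds. 10 = 4(2)+2, so the system is aromatic and both rings count as aromatic (quinoline).
Ring C has one sp³ carbon, so it is not fully conjugated — not aromatic (cyclopentadiene).
Ring D has a continuous p-orbital overlap around the ring; 3 ring double bonds give 6 π electrons. 6 = 4(1)+2, so ring D is aromatic (benzene ring).
Ring E has three sp³ carbons, so it is not fully conjugated — not aromatic (cyclopentane ring).
Ring F has a continuous p-orbital overlap around the ring; 3 ring double bonds give 6 π electrons. 6 = 4(1)+2, so ring F is aromatic (pyrazine).
Ring G is planar and fully conjugated; 2 ring double bonds (4 π electrons) plus the carbanion lone pair (2) give 6 π electrons. That satisfies 4n+2 with n=1, so ring G is aromatic (cyclopentadienyl anion).
Aromatic: A, B, D, F, G. Total: 5.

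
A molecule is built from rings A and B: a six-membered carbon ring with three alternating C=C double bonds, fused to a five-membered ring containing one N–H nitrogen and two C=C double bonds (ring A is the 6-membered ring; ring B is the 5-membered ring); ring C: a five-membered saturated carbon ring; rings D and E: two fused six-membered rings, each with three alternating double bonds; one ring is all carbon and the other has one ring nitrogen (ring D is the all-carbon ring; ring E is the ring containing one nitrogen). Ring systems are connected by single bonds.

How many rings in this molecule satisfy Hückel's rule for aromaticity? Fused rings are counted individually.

4

Rings A and B form a fused bicyclic system (with one N–H) with 9 sp² atoms and 10 π electrons from ring double bonds plus a heteroatom lone pair. 10 = 4(2)+2, so the system is aromatic and both rings count as aromatic (indole).
Ring C has only sp³ atoms, so it is not fully conjugated — not aromatic (cyclopentane).
Rings D and E form a fused bicyclic system (with one nitrogen) with 10 sp² atoms and 10 π electrons from ring double bonds. 10 = 4(2)+2, so the system is aromatic and both rings count as aromatic (quinoline).
Aromatic: A, B, D, E. Total: 4.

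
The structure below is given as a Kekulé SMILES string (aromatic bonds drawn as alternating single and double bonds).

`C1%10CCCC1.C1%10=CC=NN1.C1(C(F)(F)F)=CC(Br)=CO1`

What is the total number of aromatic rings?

The SMILES encodes a five-membered saturated carbon ring; a five-membered ring with two adjacent nitrogens (one bearing H, one in a double bond) and two double bonds; a five-membered ring of four carbons and one oxygen, with two C=C double bonds.
The 5-membered ring has only sp³ atoms, so it is not fully conjugated — not aromatic (cyclopentane).
The 5-membered ring with two adjacent nitrogens (one N–H, one =N–) is fully conjugated (every ring atom contributes a p orbital); 2 ring double bonds (4 π electrons) plus a heteroatom lone pair (2) give 6 π electrons. 6 = 4(1)+2, so it is aromatic (pyrazole).
The 5-membered ring with one oxygen has a continuous p-orbital overlap around the ring; 2 ring double bonds (4 π electrons) plus a heteroatom lone pair (2) give 6 π electrons. That satisfies 4n+2 with n=1, so it is aromatic (furan).
2 of the 3 rings are aromatic. Total: 2.

2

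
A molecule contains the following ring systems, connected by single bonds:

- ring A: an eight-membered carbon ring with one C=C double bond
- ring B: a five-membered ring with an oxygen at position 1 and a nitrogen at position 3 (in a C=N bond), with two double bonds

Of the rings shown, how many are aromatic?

Ring A has six sp³ carbons, so it is not fully conjugated — not aromatic (cyclooctene).
Ring B is fully conjugated (every ring atom contributes a p orbital); 2 ring double bonds (4 π electrons) plus a heteroatom lone pair (2) give 6 π electrons. Since 6 = 4n+2 (n=1), ring B is aromatic (oxazole).
Aromatic: B. Total: 1.

1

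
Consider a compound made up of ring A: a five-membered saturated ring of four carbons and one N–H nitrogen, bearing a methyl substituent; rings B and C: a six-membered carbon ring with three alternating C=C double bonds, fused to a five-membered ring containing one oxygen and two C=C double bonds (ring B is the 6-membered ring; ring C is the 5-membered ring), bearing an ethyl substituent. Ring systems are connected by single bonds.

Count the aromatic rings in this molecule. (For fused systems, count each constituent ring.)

Ring A has only sp³ atoms, so it is not fully conjugated — not aromatic (pyrrolidine).
Rings B and C form a fused bicyclic system (with one oxygen) with 9 sp² atoms and 10 π electrons from ring double bonds plus a heteroatom lone pair. 10 = 4(2)+2, so the system is aromatic and both rings count as aromatic (benzofuran).
Aromatic: B, C. Total: 2.

2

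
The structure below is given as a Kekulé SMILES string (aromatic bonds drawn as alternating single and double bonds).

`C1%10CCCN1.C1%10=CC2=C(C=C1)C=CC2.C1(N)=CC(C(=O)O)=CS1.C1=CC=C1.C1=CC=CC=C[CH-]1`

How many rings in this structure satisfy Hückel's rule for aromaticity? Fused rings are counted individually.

The SMILES encodes a five-membered saturated ring of four carbons and one N–H nitrogen; a six-membered carbon ring with three alternating C=C double bonds, fused to a five-membered carbon ring containing one C=C double bond and one sp³ carbon; a five-membered ring of four carbons and one sulfur, with two C=C double bonds; a four-membered carbon ring with two alternating C=C double bonds; a seven-membered all-carbon ring bearing a negative charge on one carbon, with three C=C double bonds.
The 5-membered ring with one N–H has only sp³ atoms, so it is not fully conjugated — not aromatic (pyrrolidine).
The 6-membered ring has a continuous p-orbital overlap around the ring; 3 ring double bonds give 6 π electrons. That satisfies 4n+2 with n=1, so it is aromatic (benzene ring).
The 5-membered ring has one sp³ carbon, so it is not fully conjugated — not aromatic (cyclopentene ring).
The 5-membered ring with one sulfur is planar and fully conjugated; 2 ring double bonds (4 π electrons) plus a heteroatom lone pair (2) give 6 π electrons. That satisfies 4n+2 with n=1, so it is aromatic (thiophene).
The 4-membered ring has only sp² ring atoms; a planar conformation would have a fully conjugated π system of 4 electrons. But 4 = 4(1), which is 4n not 4n+2, so it is not aromatic (cyclobutadiene) — cyclobutadiene is antiaromatic and distorts to a rectangle.
The 7-membered ring has only sp² ring atoms; a planar conformation would have a fully conjugated π system of 8 electrons. But 8 = 4(2), which is 4n not 4n+2, so it is not aromatic (cycloheptatrienyl anion).
2 of the 6 rings are aromatic. Total: 2.

2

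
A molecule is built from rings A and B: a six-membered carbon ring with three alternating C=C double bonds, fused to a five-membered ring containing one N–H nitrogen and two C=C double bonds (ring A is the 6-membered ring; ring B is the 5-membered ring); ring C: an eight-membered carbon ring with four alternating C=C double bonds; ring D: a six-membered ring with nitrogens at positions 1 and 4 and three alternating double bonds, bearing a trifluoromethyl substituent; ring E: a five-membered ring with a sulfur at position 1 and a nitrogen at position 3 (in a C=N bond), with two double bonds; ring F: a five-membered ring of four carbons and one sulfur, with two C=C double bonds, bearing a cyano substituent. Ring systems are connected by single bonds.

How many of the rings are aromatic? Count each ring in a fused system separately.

Rings A and B form a fused bicyclic system (with one N–H) with 9 sp² atoms and 10 π electrons from ring double bonds plus a heteroatom lone pair. 10 = 4(2)+2, so the system is aromatic and both rings count as aromatic (indole).
Ring C has only sp² ring atoms; a planar conformation would have a fully conjugated π system of 8 electrons. But 8 = 4(2), which is 4n not 4n+2, so ring C is not aromatic (cyclooctatetraene) — cyclooctatetraene distorts into a non-planar tub to avoid antiaromaticity.
Ring D is planar and fully conjugated; 3 ring double bonds give 6 π electrons. That satisfies 4n+2 with n=1, so ring D is aromatic (pyrazine).
Ring E is fully conjugated (every ring atom contributes a p orbital); 2 ring double bonds (4 π electrons) plus a heteroatom lone pair (2) give 6 π electrons. 6 = 4(1)+2, so ring E is aromatic (thiazole).
Ring F is planar and fully conjugated; 2 ring double bonds (4 π electrons) plus a heteroatom lone pair (2) give 6 π electrons. That satisfies 4n+2 with n=1, so ring F is aromatic (thiophene).
Aromatic: A, B, D, E, F. Total: 5.

5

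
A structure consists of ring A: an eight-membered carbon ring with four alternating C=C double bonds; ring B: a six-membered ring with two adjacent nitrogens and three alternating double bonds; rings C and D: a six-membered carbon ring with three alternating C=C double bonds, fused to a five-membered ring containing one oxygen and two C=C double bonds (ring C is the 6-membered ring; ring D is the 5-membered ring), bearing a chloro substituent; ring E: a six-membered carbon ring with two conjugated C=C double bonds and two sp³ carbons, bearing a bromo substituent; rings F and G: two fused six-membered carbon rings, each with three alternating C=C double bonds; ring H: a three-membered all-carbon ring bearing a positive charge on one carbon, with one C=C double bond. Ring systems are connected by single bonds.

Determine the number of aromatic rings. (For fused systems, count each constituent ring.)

6

Ring A has only sp² ring atoms; a planar conformation would have a fully conjugated π system of 8 electrons. But 8 = 4(2), which is 4n not 4n+2, so ring A is not aromatic (cyclooctatetraene) — cyclooctatetraene distorts into a non-planar tub to avoid antiaromaticity.
Ring B is planar and fully conjugated; 3 ring double bonds give 6 π electrons. That satisfies 4n+2 with n=1, so ring B is aromatic (pyridazine).
Rings C and D form a fused bicyclic system (with one oxygen) with 9 sp² atoms and 10 π electrons from ring double bonds plus a heteroatom lone pair. 10 = 4(2)+2, so the system is aromatic and both rings count as aromatic (benzofuran).
Ring E has two sp³ carbons, so it is not fully conjugated — not aromatic (1,3-cyclohexadiene).
Rings F and G form a fused bicyclic system with 10 sp² atoms and 10 π electrons from ring double bonds. 10 = 4(2)+2, so the system is aromatic and both rings count as aromatic (naphthalene).
Ring H has a continuous p-orbital overlap around the ring; 1 ring double bond (2 π electrons) plus the carbocation's empty p orbital (0, but keeps the ring conjugated) give 2 π electrons. Since 2 = 4n+2 (n=0), ring H is aromatic (cyclopropenyl cation).
Aromatic: B, C, D, F, G, H. Total: 6.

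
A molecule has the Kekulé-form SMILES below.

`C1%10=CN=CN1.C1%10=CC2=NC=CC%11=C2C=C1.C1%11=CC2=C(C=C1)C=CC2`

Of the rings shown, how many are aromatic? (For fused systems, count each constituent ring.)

The SMILES encodes a five-membered ring with nitrogens at positions 1 and 3 (one bearing H, one in a C=N bond) and two double bonds; two fused six-membered rings, each with three alternating double bonds; one ring is all carbon and the other has one ring nitrogen; a six-membered carbon ring with three alternating C=C double bonds, fused to a five-membered carbon ring containing one C=C double bond and one sp³ carbon.
The 5-membered ring with two nitrogens (one N–H, one =N–) is planar and fully conjugated; 2 ring double bonds (4 π electrons) plus a heteroatom lone pair (2) give 6 π electrons. That satisfies 4n+2 with n=1, so it is aromatic (imidazole).
The fused 6/6-membered bicyclic (with one nitrogen) is a single π system with 10 sp² atoms and 10 π electrons from ring double bonds. 10 = 4(2)+2, so the system is aromatic and both rings count as aromatic (quinoline).
The 6-membered ring has a continuous p-orbital overlap around the ring; 3 ring double bonds give 6 π electrons. That satisfies 4n+2 with n=1, so it is aromatic (benzene ring).
The 5-membered ring has one sp³ carbon, so it is not fully conjugated — not aromatic (cyclopentene ring).
4 of the 5 rings are aromatic. Total: 4.

4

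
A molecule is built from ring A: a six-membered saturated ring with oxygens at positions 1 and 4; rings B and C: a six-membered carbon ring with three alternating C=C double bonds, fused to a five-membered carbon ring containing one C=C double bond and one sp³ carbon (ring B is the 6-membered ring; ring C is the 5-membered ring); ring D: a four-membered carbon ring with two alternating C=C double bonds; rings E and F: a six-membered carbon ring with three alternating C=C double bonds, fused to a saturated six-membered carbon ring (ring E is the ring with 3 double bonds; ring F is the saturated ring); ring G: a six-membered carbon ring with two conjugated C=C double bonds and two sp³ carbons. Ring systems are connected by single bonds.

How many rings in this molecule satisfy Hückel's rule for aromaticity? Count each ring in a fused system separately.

2

Ring A has only sp³ atoms, so it is not fully conjugated — not aromatic (1,4-dioxane).
Ring B is fully conjugated (every ring atom contributes a p orbital); 3 ring double bonds give 6 π electrons. That satisfies 4n+2 with n=1, so ring B is aromatic (benzene ring).
Ring C has one sp³ carbon, so it is not fully conjugated — not aromatic (cyclopentene ring).
Ring D has only sp² ring atoms; a planar conformation would have a fully conjugated π system of 4 electrons. But 4 = 4(1), which is 4n not 4n+2, so ring D is not aromatic (cyclobutadiene) — cyclobutadiene is antiaromatic and distorts to a rectangle.
Ring E is planar and fully conjugated; 3 ring double bonds give 6 π electrons. Since 6 = 4n+2 (n=1), ring E is aromatic (benzene ring).
Ring F has four sp³ carbons, so it is not fully conjugated — not aromatic (cyclohexane ring).
Ring G has two sp³ carbons, so it is not fully conjugated — not aromatic (1,3-cyclohexadiene).
Aromatic: B, E. Total: 2.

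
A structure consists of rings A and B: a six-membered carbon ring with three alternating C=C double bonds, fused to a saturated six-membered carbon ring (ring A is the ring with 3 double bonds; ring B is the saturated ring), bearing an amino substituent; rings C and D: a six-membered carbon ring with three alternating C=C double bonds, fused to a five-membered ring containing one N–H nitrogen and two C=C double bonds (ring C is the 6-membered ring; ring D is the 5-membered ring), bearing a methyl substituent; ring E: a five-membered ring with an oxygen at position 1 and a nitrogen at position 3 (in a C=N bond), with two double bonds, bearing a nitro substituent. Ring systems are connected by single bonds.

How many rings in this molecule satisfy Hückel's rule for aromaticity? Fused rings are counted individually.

4

Ring A is fully conjugated (every ring atom contributes a p orbital); 3 ring double bonds give 6 π electrons. 6 = 4(1)+2, so ring A is aromatic (benzene ring).
Ring B has four sp³ carbons, so it is not fully conjugated — not aromatic (cyclohexane ring).
Rings C and D form a fused bicyclic system (with one N–H) with 9 sp² atoms and 10 π electrons from ring double bonds plus a heteroatom lone pair. 10 = 4(2)+2, so the system is aromatic and both rings count as aromatic (indole).
Ring E is fully conjugated (every ring atom contributes a p orbital); 2 ring double bonds (4 π electrons) plus a heteroatom lone pair (2) give 6 π electrons. That satisfies 4n+2 with n=1, so ring E is aromatic (oxazole).
Aromatic: A, C, D, E. Total: 4.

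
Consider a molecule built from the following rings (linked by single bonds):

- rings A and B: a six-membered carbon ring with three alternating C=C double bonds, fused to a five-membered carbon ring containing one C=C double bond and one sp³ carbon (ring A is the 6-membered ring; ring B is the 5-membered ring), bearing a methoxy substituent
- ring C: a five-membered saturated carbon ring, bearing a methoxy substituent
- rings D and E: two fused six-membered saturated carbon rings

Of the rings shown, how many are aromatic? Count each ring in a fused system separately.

Ring A has a continuous p-orbital overlap around the ring; 3 ring double bonds give 6 π electrons. 6 = 4(1)+2, so ring A is aromatic (benzene ring).
Ring B has one sp³ carbon, so it is not fully conjugated — not aromatic (cyclopentene ring).
Ring C has only sp³ atoms, so it is not fully conjugated — not aromatic (cyclopentane).
Ring D has only sp³ atoms, so it is not fully conjugated — not aromatic (cyclohexane ring).
Ring E has only sp³ atoms, so it is not fully conjugated — not aromatic (cyclohexane ring).
Aromatic: A. Total: 1.

1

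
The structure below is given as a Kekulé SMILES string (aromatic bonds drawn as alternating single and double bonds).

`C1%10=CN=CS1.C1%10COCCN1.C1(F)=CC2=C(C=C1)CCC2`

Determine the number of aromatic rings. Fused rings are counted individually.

The SMILES encodes a five-membered ring with a sulfur at position 1 and a nitrogen at position 3 (in a C=N bond), with two double bonds; a six-membered saturated ring with an oxygen and an N–H nitrogen at positions 1 and 4; a six-membered carbon ring with three alternating C=C double bonds, fused to a saturated five-membered carbon ring.
The 5-membered ring with one sulfur and one =N– has a continuous p-orbital overlap around the ring; 2 ring double bonds (4 π electrons) plus a heteroatom lone pair (2) give 6 π electrons. That satisfies 4n+2 with n=1, so it is aromatic (thiazole).
The 6-membered ring with one oxygen and one N–H (1,4) has only sp³ atoms, so it is not fully conjugated — not aromatic (morpholine).
The 6-membered ring is fully conjugated (every ring atom contributes a p orbital); 3 ring double bonds give 6 π electrons. That satisfies 4n+2 with n=1, so it is aromatic (benzene ring).
The 5-membered ring has three sp³ carbons, so it is not fully conjugated — not aromatic (cyclopentane ring).
2 of the 4 rings are aromatic. Total: 2.

2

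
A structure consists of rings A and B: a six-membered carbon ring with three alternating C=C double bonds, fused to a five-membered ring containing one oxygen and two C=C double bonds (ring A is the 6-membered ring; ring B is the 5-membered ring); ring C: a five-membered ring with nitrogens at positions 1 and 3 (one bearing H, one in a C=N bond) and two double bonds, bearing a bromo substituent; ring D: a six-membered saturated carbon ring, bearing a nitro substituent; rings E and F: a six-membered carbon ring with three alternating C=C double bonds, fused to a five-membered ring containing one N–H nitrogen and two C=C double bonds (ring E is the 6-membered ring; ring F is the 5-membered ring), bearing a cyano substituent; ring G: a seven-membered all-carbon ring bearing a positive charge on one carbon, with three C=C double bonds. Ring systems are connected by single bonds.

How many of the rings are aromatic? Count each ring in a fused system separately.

6

Rings A and B form a fused bicyclic system (with one oxygen) with 9 sp² atoms and 10 π electrons from ring double bonds plus a heteroatom lone pair. 10 = 4(2)+2, so the system is aromatic and both rings count as aromatic (benzofuran).
Ring C has a continuous p-orbital overlap around the ring; 2 ring double bonds (4 π electrons) plus a heteroatom lone pair (2) give 6 π electrons. 6 = 4(1)+2, so ring C is aromatic (imidazole).
Ring D has only sp³ atoms, so it is not fully conjugated — not aromatic (cyclohexane).
Rings E and F form a fused bicyclic system (with one N–H) with 9 sp² atoms and 10 π electrons from ring double bonds plus a heteroatom lone pair. 10 = 4(2)+2, so the system is aromatic and both rings count as aromatic (indole).
Ring G has a continuous p-orbital overlap around the ring; 3 ring double bonds (6 π electrons) plus the carbocation's empty p orbital (0, but keeps the ring conjugated) give 6 π electrons. 6 = 4(1)+2, so ring G is aromatic (tropylium cation).
Aromatic: A, B, C, E, F, G. Total: 6.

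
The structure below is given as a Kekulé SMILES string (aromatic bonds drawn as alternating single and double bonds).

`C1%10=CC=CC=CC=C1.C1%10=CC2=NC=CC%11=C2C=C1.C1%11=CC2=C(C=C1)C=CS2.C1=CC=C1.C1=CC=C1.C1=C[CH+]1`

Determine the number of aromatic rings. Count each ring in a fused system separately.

5

The SMILES encodes an eight-membered carbon ring with four alternating C=C double bonds; two fused six-membered rings, each with three alternating double bonds; one ring is all carbon and the other has one ring nitrogen; a six-membered carbon ring with three alternating C=C double bonds, fused to a five-membered ring containing one sulfur and two C=C double bonds; a four-membered carbon ring with two alternating C=C double bonds; a four-membered carbon ring with two alternating C=C double bonds; a three-membered all-carbon ring bearing a positive charge on one carbon, with one C=C double bond.
The 8-membered ring has only sp² ring atoms; a planar conformation would have a fully conjugated π system of 8 electrons. But 8 = 4(2), which is 4n not 4n+2, so it is not aromatic (cyclooctatetraene) — cyclooctatetraene distorts into a non-planar tub to avoid antiaromaticity.
The fused 6/6-membered bicyclic (with one nitrogen) is a single π system with 10 sp² atoms and 10 π electrons from ring double bonds. 10 = 4(2)+2, so the system is aromatic and both rings count as aromatic (quinoline).
The fused 6/5-membered bicyclic (with one sulfur) is a single π system with 9 sp² atoms and 10 π electrons from ring double bonds plus a heteroatom lone pair. 10 = 4(2)+2, so the system is aromatic and both rings count as aromatic (benzothiophene).
The 4-membered ring has only sp² ring atoms; a planar conformation would have a fully conjugated π system of 4 electrons. But 4 = 4(1), which is 4n not 4n+2, so it is not aromatic (cyclobutadiene) — cyclobutadiene is antiaromatic and distorts to a rectangle.
The second 4-membered ring has only sp² ring atoms; a planar conformation would have a fully conjugated π system of 4 electrons. But 4 = 4(1), which is 4n not 4n+2, so it is not aromatic (cyclobutadiene) — cyclobutadiene is antiaromatic and distorts to a rectangle.
The 3-membered ring has a continuous p-orbital overlap around the ring; 1 ring double bond (2 π electrons) plus the carbocation's empty p orbital (0, but keeps the ring conjugated) give 2 π electrons. That satisfies 4n+2 with n=0, so it is aromatic (cyclopropenyl cation).
5 of the 8 rings are aromatic. Total: 5.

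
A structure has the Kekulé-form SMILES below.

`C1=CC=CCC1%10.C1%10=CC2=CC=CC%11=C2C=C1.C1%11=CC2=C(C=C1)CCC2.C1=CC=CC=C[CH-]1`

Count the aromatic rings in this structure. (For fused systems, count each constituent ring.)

The SMILES encodes a six-membered carbon ring with two conjugated C=C double bonds and two sp³ carbons; two fused six-membered carbon rings, each with three alternating C=C double bonds; a six-membered carbon ring with three alternating C=C double bonds, fused to a saturated five-membered carbon ring; a seven-membered all-carbon ring bearing a negative charge on one carbon, with three C=C double bonds.
The 6-membered ring has two sp³ carbons, so it is not fully conjugated — not aromatic (1,3-cyclohexadiene).
The fused 6/6-membered bicyclic is a single π system with 10 sp² atoms and 10 π electrons from ring double bonds. 10 = 4(2)+2, so the system is aromatic and both rings count as aromatic (naphthalene).
The second 6-membered ring has a continuous p-orbital overlap around the ring; 3 ring double bonds give 6 π electrons. 6 = 4(1)+2, so it is aromatic (benzene ring).
The 5-membered ring has three sp³ carbons, so it is not fully conjugated — not aromatic (cyclopentane ring).
The 7-membered ring has only sp² ring atoms; a planar conformation would have a fully conjugated π system of 8 electrons. But 8 = 4(2), which is 4n not 4n+2, so it is not aromatic (cycloheptatrienyl anion).
3 of the 6 rings are aromatic. Total: 3.

3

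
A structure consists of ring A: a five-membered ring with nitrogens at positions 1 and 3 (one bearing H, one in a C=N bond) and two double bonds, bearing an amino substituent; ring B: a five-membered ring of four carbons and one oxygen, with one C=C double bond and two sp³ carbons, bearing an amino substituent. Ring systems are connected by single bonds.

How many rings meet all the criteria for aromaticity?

Ring A has a continuous p-orbital overlap around the ring; 2 ring double bonds (4 π electrons) plus a heteroatom lone pair (2) give 6 π electrons. That satisfies 4n+2 with n=1, so ring A is aromatic (imidazole).
Ring B has two sp³ carbons, so it is not fully conjugated — not aromatic (2,3-dihydrofuran).
Aromatic: A. Total: 1.

1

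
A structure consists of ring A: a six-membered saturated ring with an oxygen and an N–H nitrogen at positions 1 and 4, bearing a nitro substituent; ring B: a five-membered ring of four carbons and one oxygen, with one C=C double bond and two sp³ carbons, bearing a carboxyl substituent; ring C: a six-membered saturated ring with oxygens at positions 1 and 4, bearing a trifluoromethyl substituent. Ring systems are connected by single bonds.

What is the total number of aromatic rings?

Ring A has only sp³ atoms, so it is not fully conjugated — not aromatic (morpholine).
Ring B has two sp³ carbons, so it is not fully conjugated — not aromatic (2,3-dihydrofuran).
Ring C has only sp³ atoms, so it is not fully conjugated — not aromatic (1,4-dioxane).
No ring is aromatic. Total: 0.

0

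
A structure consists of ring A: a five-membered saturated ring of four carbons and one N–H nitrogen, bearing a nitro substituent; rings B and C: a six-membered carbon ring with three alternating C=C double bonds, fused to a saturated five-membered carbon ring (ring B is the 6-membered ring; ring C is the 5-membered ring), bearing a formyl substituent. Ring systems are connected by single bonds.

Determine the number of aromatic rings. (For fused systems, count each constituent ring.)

1

Ring A has only sp³ atoms, so it is not fully conjugated — not aromatic (pyrrolidine).
Ring B is fully conjugated (every ring atom contributes a p orbital); 3 ring double bonds give 6 π electrons. Since 6 = 4n+2 (n=1), ring B is aromatic (benzene ring).
Ring C has three sp³ carbons, so it is not fully conjugated — not aromatic (cyclopentane ring).
Aromatic: B. Total: 1.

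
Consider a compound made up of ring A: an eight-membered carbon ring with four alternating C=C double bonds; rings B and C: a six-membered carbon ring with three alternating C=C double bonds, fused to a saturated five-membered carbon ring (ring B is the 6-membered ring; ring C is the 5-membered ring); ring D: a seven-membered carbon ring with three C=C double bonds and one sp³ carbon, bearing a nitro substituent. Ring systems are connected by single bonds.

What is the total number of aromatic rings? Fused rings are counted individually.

1

Ring A has only sp² ring atoms; a planar conformation would have a fully conjugated π system of 8 electrons. But 8 = 4(2), which is 4n not 4n+2, so ring A is not aromatic (cyclooctatetraene) — cyclooctatetraene distorts into a non-planar tub to avoid antiaromaticity.
Ring B is planar and fully conjugated; 3 ring double bonds give 6 π electrons. 6 = 4(1)+2, so ring B is aromatic (benzene ring).
Ring C has three sp³ carbons, so it is not fully conjugated — not aromatic (cyclopentane ring).
Ring D has one sp³ carbon, so it is not fully conjugated — not aromatic (cycloheptatriene).
Aromatic: B. Total: 1.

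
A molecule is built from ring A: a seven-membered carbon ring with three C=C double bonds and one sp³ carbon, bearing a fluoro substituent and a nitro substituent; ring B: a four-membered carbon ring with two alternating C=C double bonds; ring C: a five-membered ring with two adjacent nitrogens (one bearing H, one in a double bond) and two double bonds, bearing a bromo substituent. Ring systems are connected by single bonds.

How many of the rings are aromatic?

1

Ring A has one sp³ carbon, so it is not fully conjugated — not aromatic (cycloheptatriene).
Ring B has only sp² ring atoms; a planar conformation would have a fully conjugated π system of 4 electrons. But 4 = 4(1), which is 4n not 4n+2, so ring B is not aromatic (cyclobutadiene) — cyclobutadiene is antiaromatic and distorts to a rectangle.
Ring C has a continuous p-orbital overlap around the ring; 2 ring double bonds (4 π electrons) plus a heteroatom lone pair (2) give 6 π electrons. That satisfies 4n+2 with n=1, so ring C is aromatic (pyrazole).
Aromatic: C. Total: 1.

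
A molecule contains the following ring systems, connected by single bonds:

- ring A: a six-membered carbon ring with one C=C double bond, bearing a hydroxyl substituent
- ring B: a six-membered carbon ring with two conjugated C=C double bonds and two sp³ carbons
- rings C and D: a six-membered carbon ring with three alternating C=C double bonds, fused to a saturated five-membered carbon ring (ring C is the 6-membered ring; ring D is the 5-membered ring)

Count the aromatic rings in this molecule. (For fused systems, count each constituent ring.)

1

Ring A has four sp³ carbons, so it is not fully conjugated — not aromatic (cyclohexene).
Ring B has two sp³ carbons, so it is not fully conjugated — not aromatic (1,3-cyclohexadiene).
Ring C has a continuous p-orbital overlap around the ring; 3 ring double bonds give 6 π electrons. Since 6 = 4n+2 (n=1), ring C is aromatic (benzene ring).
Ring D has three sp³ carbons, so it is not fully conjugated — not aromatic (cyclopentane ring).
Aromatic: C. Total: 1.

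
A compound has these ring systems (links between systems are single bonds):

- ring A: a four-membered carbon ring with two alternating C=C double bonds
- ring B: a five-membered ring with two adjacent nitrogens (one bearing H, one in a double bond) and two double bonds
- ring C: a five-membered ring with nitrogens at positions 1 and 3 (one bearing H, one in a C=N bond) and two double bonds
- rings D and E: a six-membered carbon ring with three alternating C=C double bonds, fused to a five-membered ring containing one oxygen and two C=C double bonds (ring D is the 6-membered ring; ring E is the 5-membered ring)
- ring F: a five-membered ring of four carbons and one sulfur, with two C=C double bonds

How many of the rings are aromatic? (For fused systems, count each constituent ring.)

Ring A has only sp² ring atoms; a planar conformation would have a fully conjugated π system of 4 electrons. But 4 = 4(1), which is 4n not 4n+2, so ring A is not aromatic (cyclobutadiene) — cyclobutadiene is antiaromatic and distorts to a rectangle.
Ring B is planar and fully conjugated; 2 ring double bonds (4 π electrons) plus a heteroatom lone pair (2) give 6 π electrons. Since 6 = 4n+2 (n=1), ring B is aromatic (pyrazole).
Ring C is fully conjugated (every ring atom contributes a p orbital); 2 ring double bonds (4 π electrons) plus a heteroatom lone pair (2) give 6 π electrons. Since 6 = 4n+2 (n=1), ring C is aromatic (imidazole).
Rings D and E form a fused bicyclic system (with one oxygen) with 9 sp² atoms and 10 π electrons from ring double bonds plus a heteroatom lone pair. 10 = 4(2)+2, so the system is aromatic and both rings count as aromatic (benzofuran).
Ring F is fully conjugated (every ring atom contributes a p orbital); 2 ring double bonds (4 π electrons) plus a heteroatom lone pair (2) give 6 π electrons. That satisfies 4n+2 with n=1, so ring F is aromatic (thiophene).
Aromatic: B, C, D, E, F. Total: 5.

5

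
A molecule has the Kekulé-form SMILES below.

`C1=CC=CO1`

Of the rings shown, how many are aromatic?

1

The SMILES encodes a five-membered ring of four carbons and one oxygen, with two C=C double bonds.
The 5-membered ring with one oxygen is planar and fully conjugated; 2 ring double bonds (4 π electrons) plus a heteroatom lone pair (2) give 6 π electrons. That satisfies 4n+2 with n=1, so it is aromatic (furan).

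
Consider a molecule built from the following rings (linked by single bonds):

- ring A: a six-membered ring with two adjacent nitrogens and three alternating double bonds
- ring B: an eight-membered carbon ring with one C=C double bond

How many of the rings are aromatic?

Ring A is fully conjugated (every ring atom contributes a p orbital); 3 ring double bonds give 6 π electrons. 6 = 4(1)+2, so ring A is aromatic (pyridazine).
Ring B has six sp³ carbons, so it is not fully conjugated — not aromatic (cyclooctene).
Aromatic: A. Total: 1.

1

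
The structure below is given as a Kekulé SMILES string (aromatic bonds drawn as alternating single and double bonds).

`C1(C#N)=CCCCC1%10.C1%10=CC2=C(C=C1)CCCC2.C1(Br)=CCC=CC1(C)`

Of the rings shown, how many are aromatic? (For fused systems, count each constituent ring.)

The SMILES encodes a six-membered carbon ring with one C=C double bond; a six-membered carbon ring with three alternating C=C double bonds, fused to a saturated six-membered carbon ring; a six-membered carbon ring with two isolated C=C double bonds and two sp³ carbons.
The 6-membered ring has four sp³ carbons, so it is not fully conjugated — not aromatic (cyclohexene).
The second 6-membered ring has a continuous p-orbital overlap around the ring; 3 ring double bonds give 6 π electrons. Since 6 = 4n+2 (n=1), it is aromatic (benzene ring).
The third 6-membered ring has four sp³ carbons, so it is not fully conjugated — not aromatic (cyclohexane ring).
The fourth 6-membered ring has two sp³ carbons, so it is not fully conjugated — not aromatic (1,4-cyclohexadiene).
1 of the 4 rings is aromatic. Total: 1.

1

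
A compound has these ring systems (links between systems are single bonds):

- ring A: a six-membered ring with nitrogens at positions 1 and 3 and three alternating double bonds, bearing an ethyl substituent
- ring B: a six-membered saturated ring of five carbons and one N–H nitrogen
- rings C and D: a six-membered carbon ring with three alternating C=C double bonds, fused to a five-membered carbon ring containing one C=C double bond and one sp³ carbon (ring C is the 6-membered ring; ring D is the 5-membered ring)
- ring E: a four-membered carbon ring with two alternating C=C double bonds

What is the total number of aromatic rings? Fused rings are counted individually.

2

Ring A is planar and fully conjugated; 3 ring double bonds give 6 π electrons. Since 6 = 4n+2 (n=1), ring A is aromatic (pyrimidine).
Ring B has only sp³ atoms, so it is not fully conjugated — not aromatic (piperidine).
Ring C has a continuous p-orbital overlap around the ring; 3 ring double bonds give 6 π electrons. 6 = 4(1)+2, so ring C is aromatic (benzene ring).
Ring D has one sp³ carbon, so it is not fully conjugated — not aromatic (cyclopentene ring).
Ring E has only sp² ring atoms; a planar conformation would have a fully conjugated π system of 4 electrons. But 4 = 4(1), which is 4n not 4n+2, so ring E is not aromatic (cyclobutadiene) — cyclobutadiene is antiaromatic and distorts to a rectangle.
Aromatic: A, C. Total: 2.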